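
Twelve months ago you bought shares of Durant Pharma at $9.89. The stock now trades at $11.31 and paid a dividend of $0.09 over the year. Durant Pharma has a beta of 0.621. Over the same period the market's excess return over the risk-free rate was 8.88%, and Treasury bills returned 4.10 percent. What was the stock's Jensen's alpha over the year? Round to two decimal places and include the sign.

Realised HPR = (P1 + D1 − P0) / P0 = (11.31 + 0.09 − 9.89) / 9.89 = 1.51 / 9.89 = 15.2679%
CAPM required = R_f + β·MRP = 4.10% + 0.621 × 8.88% = 9.61448%
α = realised − required = 15.2679% − 9.61448% = +5.65%

+5.65%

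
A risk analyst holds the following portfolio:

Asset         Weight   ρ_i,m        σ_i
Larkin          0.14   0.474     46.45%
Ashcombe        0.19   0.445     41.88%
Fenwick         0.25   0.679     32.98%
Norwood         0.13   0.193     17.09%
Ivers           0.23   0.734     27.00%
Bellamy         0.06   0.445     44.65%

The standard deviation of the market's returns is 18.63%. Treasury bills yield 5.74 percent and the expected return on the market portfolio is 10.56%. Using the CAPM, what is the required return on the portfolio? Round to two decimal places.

10.50%

β_Larkin = 0.474 × 46.45% / 18.63% = 1.1818
β_Ashcombe = 0.445 × 41.88% / 18.63% = 1.0004
β_Fenwick = 0.679 × 32.98% / 18.63% = 1.2020
β_Norwood = 0.193 × 17.09% / 18.63% = 0.1770
β_Ivers = 0.734 × 27.00% / 18.63% = 1.0638
β_Bellamy = 0.445 × 44.65% / 18.63% = 1.0665
β_P = Σ w_i β_i = 0.14×1.1818 + 0.19×1.0004 + 0.25×1.2020 + 0.13×0.1770 + 0.23×1.0638 + 0.06×1.0665 = 0.9877
MRP = 10.56% − 5.74% = 4.82%
E(R_P) = R_f + β_P × MRP = 5.74% + 0.9877 × 4.82% = 10.50%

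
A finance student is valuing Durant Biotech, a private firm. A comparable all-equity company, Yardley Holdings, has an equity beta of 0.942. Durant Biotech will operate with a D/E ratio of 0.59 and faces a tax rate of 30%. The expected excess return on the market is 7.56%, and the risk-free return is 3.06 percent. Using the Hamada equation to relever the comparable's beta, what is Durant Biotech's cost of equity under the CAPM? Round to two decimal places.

13.12%

β_L = β_U × [1 + (1 − t)(D/E)] = 0.942 × [1 + (1 − 0.30) × 0.59]
    = 0.942 × [1 + 0.70 × 0.59] = 0.942 × 1.4130 = 1.3310
E(R) = R_f + β_L × MRP = 3.06% + 1.3310 × 7.56% = 13.12%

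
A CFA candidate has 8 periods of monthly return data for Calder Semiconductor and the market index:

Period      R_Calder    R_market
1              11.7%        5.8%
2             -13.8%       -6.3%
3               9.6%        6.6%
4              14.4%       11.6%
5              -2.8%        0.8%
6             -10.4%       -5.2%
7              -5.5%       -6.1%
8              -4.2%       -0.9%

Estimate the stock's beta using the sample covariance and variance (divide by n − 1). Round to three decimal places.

1.522

Mean R_i = (11.7 − 13.8 + 9.6 + 14.4 − 2.8 − 10.4 − 5.5 − 4.2) / 8 = -0.1250%
Mean R_m = (5.8 − 6.3 + 6.6 + 11.6 + 0.8 − 5.2 − 6.1 − 0.9) / 8 = 0.7875%
Σ(R_i − R̄_i)(R_m − R̄_m) = 475.1575  ⇒  Cov = 475.1575 / 7 = 67.8796
Σ(R_m − R̄_m)² = 312.1888  ⇒  Var(R_m) = 312.1888 / 7 = 44.5984
β = Cov / Var(R_m) = 67.8796 / 44.5984 = 1.5220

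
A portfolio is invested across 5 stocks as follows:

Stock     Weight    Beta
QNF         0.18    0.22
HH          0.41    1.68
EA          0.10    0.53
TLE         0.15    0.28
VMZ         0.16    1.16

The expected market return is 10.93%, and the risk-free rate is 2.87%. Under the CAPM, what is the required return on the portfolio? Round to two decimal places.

11.00%

β_P = Σ w_i β_i = 0.18×0.22 + 0.41×1.68 + 0.10×0.53 + 0.15×0.28 + 0.16×1.16 = 1.0090
MRP = 10.93% − 2.87% = 8.06%
E(R_P) = R_f + β_P × MRP = 2.87% + 1.0090 × 8.06% = 11.00%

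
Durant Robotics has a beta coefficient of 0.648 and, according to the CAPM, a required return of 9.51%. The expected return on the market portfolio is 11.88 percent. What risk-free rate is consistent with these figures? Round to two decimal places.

5.15%

E(R) = R_f + β(E(R_m) − R_f) = R_f(1 − β) + β·E(R_m)
9.51% = R_f × (1 − 0.648) + 0.648 × 11.88%
9.51% = R_f × 0.352 + 7.69824%
R_f = (9.51% − 7.69824%) / 0.352 = 5.15%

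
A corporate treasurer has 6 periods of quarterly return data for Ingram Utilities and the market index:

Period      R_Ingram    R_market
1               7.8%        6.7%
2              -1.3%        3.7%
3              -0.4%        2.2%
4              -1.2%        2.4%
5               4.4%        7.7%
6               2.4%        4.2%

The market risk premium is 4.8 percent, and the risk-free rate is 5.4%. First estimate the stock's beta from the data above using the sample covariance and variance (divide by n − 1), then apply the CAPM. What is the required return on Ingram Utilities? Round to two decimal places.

12.02%

Mean R_i = (7.8 − 1.3 − 0.4 − 1.2 + 4.4 + 2.4) / 6 = 1.9500%
Mean R_m = (6.7 + 3.7 + 2.2 + 2.4 + 7.7 + 4.2) / 6 = 4.4833%
Σ(R_i − R̄_i)(R_m − R̄_m) = 35.1950  ⇒  Cov = 35.1950 / 5 = 7.0390
Σ(R_m − R̄_m)² = 25.5083  ⇒  Var(R_m) = 25.5083 / 5 = 5.1017
β = Cov / Var(R_m) = 7.0390 / 5.1017 = 1.3797
E(R) = R_f + β × MRP = 5.4% + 1.3797 × 4.8% = 12.02%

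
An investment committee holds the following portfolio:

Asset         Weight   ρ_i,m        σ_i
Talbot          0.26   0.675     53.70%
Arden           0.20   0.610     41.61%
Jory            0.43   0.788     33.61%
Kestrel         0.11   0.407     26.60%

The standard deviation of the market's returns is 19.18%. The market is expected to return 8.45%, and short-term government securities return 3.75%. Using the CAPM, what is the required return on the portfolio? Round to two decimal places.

10.39%

β_Talbot = 0.675 × 53.70% / 19.18% = 1.8899
β_Arden = 0.610 × 41.61% / 19.18% = 1.3234
β_Jory = 0.788 × 33.61% / 19.18% = 1.3808
β_Kestrel = 0.407 × 26.60% / 19.18% = 0.5645
β_P = Σ w_i β_i = 0.26×1.8899 + 0.20×1.3234 + 0.43×1.3808 + 0.11×0.5645 = 1.4119
MRP = 8.45% − 3.75% = 4.70%
E(R_P) = R_f + β_P × MRP = 3.75% + 1.4119 × 4.70% = 10.39%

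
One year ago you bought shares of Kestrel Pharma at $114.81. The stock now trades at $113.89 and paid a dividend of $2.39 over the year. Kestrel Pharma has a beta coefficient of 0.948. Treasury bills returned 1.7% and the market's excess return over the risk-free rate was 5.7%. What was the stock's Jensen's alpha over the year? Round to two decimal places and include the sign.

Realised HPR = (P1 + D1 − P0) / P0 = (113.89 + 2.39 − 114.81) / 114.81 = 1.47 / 114.81 = 1.2804%
CAPM required = R_f + β·MRP = 1.7% + 0.948 × 5.7% = 7.1036%
α = realised − required = 1.2804% − 7.1036% = -5.82%

-5.82%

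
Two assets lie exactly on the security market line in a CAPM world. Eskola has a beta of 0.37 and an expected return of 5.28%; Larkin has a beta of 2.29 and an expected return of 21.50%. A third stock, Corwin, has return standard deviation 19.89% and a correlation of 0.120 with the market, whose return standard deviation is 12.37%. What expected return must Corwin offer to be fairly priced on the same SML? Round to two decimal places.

3.78%

MRP = (21.50% − 5.28%) / (2.29 − 0.37) = 8.4479%
R_f = 5.28% − 0.37 × 8.4479% = 2.1543%
β_Corwin = ρ·σ_i/σ_m = 0.120 × 19.89 / 12.37 = 0.1930
E(R_Corwin) = R_f + β × MRP = 2.1543% + 0.1930 × 8.4479% = 3.78%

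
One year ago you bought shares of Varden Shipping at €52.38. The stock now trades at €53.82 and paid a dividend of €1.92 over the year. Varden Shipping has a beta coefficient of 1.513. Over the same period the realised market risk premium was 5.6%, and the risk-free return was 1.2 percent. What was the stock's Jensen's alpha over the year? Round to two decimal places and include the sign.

-3.26%

Realised HPR = (P1 + D1 − P0) / P0 = (53.82 + 1.92 − 52.38) / 52.38 = 3.36 / 52.38 = 6.4147%
CAPM required = R_f + β·MRP = 1.2% + 1.513 × 5.6% = 9.6728%
α = realised − required = 6.4147% − 9.6728% = -3.26%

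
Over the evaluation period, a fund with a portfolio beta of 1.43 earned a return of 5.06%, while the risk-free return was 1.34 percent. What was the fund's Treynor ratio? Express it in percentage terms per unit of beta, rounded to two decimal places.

2.60%

Treynor = (R_P − R_f) / β_P = (5.06% − 1.34%) / 1.4300 = 3.72% / 1.4300 = 2.60%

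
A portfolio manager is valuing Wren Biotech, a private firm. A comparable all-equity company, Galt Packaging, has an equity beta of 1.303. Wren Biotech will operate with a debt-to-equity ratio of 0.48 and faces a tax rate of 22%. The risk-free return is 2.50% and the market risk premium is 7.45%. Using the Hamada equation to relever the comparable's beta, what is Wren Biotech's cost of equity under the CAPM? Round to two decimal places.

β_L = β_U × [1 + (1 − t)(D/E)] = 1.303 × [1 + (1 − 0.22) × 0.48]
    = 1.303 × [1 + 0.78 × 0.48] = 1.303 × 1.3744 = 1.7908
E(R) = R_f + β_L × MRP = 2.50% + 1.7908 × 7.45% = 15.84%

15.84%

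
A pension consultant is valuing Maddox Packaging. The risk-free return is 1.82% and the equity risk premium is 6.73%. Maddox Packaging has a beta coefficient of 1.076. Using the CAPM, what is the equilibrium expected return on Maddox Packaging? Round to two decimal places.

E(R) = R_f + β × MRP = 1.82% + 1.076 × 6.73% = 9.06%

9.06%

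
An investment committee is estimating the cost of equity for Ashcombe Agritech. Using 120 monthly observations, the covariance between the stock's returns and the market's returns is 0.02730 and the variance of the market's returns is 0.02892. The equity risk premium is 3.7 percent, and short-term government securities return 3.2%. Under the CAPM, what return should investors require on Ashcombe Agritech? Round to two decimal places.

6.69%

β = Cov(R_i, R_m) / Var(R_m) = 0.02730 / 0.02892 = 0.9440
E(R) = R_f + β × MRP = 3.2% + 0.9440 × 3.7% = 6.69%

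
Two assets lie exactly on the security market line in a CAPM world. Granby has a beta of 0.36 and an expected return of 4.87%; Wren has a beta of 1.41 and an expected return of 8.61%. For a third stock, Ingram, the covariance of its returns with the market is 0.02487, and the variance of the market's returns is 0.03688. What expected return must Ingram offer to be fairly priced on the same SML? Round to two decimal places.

MRP = (8.61% − 4.87%) / (1.41 − 0.36) = 3.5619%
R_f = 4.87% − 0.36 × 3.5619% = 3.5877%
β_Ingram = Cov / Var(R_m) = 0.02487 / 0.03688 = 0.6743
E(R_Ingram) = R_f + β × MRP = 3.5877% + 0.6743 × 3.5619% = 5.99%

5.99%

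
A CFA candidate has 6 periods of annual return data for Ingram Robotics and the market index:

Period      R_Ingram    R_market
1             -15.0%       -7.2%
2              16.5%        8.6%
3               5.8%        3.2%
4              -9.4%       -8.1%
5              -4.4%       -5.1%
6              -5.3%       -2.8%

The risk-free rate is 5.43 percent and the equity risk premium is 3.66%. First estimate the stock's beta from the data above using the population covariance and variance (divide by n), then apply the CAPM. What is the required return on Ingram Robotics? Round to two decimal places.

Mean R_i = (-15.0 + 16.5 + 5.8 − 9.4 − 4.4 − 5.3) / 6 = -1.9667%
Mean R_m = (-7.2 + 8.6 + 3.2 − 8.1 − 5.1 − 2.8) / 6 = -1.9000%
Σ(R_i − R̄_i)(R_m − R̄_m) = 359.4600  ⇒  Cov = 359.4600 / 6 = 59.9100
Σ(R_m − R̄_m)² = 213.8400  ⇒  Var(R_m) = 213.8400 / 6 = 35.6400
β = Cov / Var(R_m) = 59.9100 / 35.6400 = 1.6810
E(R) = R_f + β × MRP = 5.43% + 1.6810 × 3.66% = 11.58%

11.58%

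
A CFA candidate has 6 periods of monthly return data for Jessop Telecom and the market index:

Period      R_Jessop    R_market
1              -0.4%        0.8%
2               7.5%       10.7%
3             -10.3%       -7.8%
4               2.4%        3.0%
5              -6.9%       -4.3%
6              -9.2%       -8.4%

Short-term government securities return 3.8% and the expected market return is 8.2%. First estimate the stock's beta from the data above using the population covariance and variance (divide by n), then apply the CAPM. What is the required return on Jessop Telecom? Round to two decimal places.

Mean R_i = (-0.4 + 7.5 − 10.3 + 2.4 − 6.9 − 9.2) / 6 = -2.8167%
Mean R_m = (0.8 + 10.7 − 7.8 + 3.0 − 4.3 − 8.4) / 6 = -1.0000%
Σ(R_i − R̄_i)(R_m − R̄_m) = 257.5200  ⇒  Cov = 257.5200 / 6 = 42.9200
Σ(R_m − R̄_m)² = 268.0200  ⇒  Var(R_m) = 268.0200 / 6 = 44.6700
β = Cov / Var(R_m) = 42.9200 / 44.6700 = 0.9608
MRP = 8.2% − 3.8% = 4.40%
E(R) = R_f + β × MRP = 3.8% + 0.9608 × 4.4% = 8.03%

8.03%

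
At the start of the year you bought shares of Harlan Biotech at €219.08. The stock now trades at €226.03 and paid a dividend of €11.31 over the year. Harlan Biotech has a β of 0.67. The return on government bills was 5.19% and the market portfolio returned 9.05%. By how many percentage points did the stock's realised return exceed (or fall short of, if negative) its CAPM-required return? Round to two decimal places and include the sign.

Realised HPR = (P1 + D1 − P0) / P0 = (226.03 + 11.31 − 219.08) / 219.08 = 18.26 / 219.08 = 8.3349%
MRP = 9.05% − 5.19% = 3.86%
CAPM required = R_f + β·MRP = 5.19% + 0.67 × 3.86% = 7.7762%
α = realised − required = 8.3349% − 7.7762% = +0.56%

+0.56%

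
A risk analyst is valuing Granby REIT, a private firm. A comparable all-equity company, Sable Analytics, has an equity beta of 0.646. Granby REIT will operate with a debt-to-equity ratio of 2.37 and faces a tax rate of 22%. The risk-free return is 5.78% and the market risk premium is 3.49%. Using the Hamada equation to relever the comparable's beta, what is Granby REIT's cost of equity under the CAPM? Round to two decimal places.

β_L = β_U × [1 + (1 − t)(D/E)] = 0.646 × [1 + (1 − 0.22) × 2.37]
    = 0.646 × [1 + 0.78 × 2.37] = 0.646 × 2.8486 = 1.8402
E(R) = R_f + β_L × MRP = 5.78% + 1.8402 × 3.49% = 12.20%

12.20%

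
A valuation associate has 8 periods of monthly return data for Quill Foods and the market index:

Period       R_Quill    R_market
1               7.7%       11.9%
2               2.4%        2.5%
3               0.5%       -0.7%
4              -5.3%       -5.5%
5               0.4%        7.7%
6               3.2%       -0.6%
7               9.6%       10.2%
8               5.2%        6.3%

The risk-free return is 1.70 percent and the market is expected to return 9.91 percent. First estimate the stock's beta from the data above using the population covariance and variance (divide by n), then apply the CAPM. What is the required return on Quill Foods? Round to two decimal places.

Mean R_i = (7.7 + 2.4 + 0.5 − 5.3 + 0.4 + 3.2 + 9.6 + 5.2) / 8 = 2.9625%
Mean R_m = (11.9 + 2.5 − 0.7 − 5.5 + 7.7 − 0.6 + 10.2 + 6.3) / 8 = 3.9750%
Σ(R_i − R̄_i)(R_m − R̄_m) = 164.0625  ⇒  Cov = 164.0625 / 8 = 20.5078
Σ(R_m − R̄_m)² = 255.5750  ⇒  Var(R_m) = 255.5750 / 8 = 31.9469
β = Cov / Var(R_m) = 20.5078 / 31.9469 = 0.6419
MRP = 9.91% − 1.70% = 8.21%
E(R) = R_f + β × MRP = 1.70% + 0.6419 × 8.21% = 6.97%

6.97%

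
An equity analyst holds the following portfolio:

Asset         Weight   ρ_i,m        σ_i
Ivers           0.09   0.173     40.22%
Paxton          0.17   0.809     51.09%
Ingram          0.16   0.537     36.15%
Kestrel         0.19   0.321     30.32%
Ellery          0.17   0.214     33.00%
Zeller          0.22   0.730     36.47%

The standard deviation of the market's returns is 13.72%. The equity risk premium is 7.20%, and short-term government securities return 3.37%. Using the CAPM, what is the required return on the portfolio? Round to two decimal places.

13.69%

β_Ivers = 0.173 × 40.22% / 13.72% = 0.5071
β_Paxton = 0.809 × 51.09% / 13.72% = 3.0125
β_Ingram = 0.537 × 36.15% / 13.72% = 1.4149
β_Kestrel = 0.321 × 30.32% / 13.72% = 0.7094
β_Ellery = 0.214 × 33.00% / 13.72% = 0.5147
β_Zeller = 0.730 × 36.47% / 13.72% = 1.9405
β_P = Σ w_i β_i = 0.09×0.5071 + 0.17×3.0125 + 0.16×1.4149 + 0.19×0.7094 + 0.17×0.5147 + 0.22×1.9405 = 1.4333
E(R_P) = R_f + β_P × MRP = 3.37% + 1.4333 × 7.20% = 13.69%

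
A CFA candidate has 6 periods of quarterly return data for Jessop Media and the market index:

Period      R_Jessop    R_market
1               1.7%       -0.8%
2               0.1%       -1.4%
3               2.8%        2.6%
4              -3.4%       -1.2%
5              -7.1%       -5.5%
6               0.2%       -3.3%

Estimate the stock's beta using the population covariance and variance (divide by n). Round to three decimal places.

Mean R_i = (1.7 + 0.1 + 2.8 − 3.4 − 7.1 + 0.2) / 6 = -0.9500%
Mean R_m = (-0.8 − 1.4 + 2.6 − 1.2 − 5.5 − 3.3) / 6 = -1.6000%
Σ(R_i − R̄_i)(R_m − R̄_m) = 39.1300  ⇒  Cov = 39.1300 / 6 = 6.5217
Σ(R_m − R̄_m)² = 36.5800  ⇒  Var(R_m) = 36.5800 / 6 = 6.0967
β = Cov / Var(R_m) = 6.5217 / 6.0967 = 1.0697

1.070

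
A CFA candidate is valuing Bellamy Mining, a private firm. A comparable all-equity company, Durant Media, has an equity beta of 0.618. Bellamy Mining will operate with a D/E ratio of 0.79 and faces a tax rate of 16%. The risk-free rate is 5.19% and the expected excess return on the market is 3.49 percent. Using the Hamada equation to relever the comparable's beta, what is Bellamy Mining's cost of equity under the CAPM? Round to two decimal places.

8.78%

β_L = β_U × [1 + (1 − t)(D/E)] = 0.618 × [1 + (1 − 0.16) × 0.79]
    = 0.618 × [1 + 0.84 × 0.79] = 0.618 × 1.6636 = 1.0281
E(R) = R_f + β_L × MRP = 5.19% + 1.0281 × 3.49% = 8.78%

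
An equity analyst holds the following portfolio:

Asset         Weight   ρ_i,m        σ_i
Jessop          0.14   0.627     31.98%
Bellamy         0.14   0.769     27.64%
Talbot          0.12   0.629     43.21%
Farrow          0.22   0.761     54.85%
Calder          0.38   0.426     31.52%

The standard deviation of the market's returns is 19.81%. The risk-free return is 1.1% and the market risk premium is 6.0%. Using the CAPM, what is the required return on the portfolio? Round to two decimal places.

β_Jessop = 0.627 × 31.98% / 19.81% = 1.0122
β_Bellamy = 0.769 × 27.64% / 19.81% = 1.0730
β_Talbot = 0.629 × 43.21% / 19.81% = 1.3720
β_Farrow = 0.761 × 54.85% / 19.81% = 2.1071
β_Calder = 0.426 × 31.52% / 19.81% = 0.6778
β_P = Σ w_i β_i = 0.14×1.0122 + 0.14×1.0730 + 0.12×1.3720 + 0.22×2.1071 + 0.38×0.6778 = 1.1777
E(R_P) = R_f + β_P × MRP = 1.1% + 1.1777 × 6.0% = 8.17%

8.17%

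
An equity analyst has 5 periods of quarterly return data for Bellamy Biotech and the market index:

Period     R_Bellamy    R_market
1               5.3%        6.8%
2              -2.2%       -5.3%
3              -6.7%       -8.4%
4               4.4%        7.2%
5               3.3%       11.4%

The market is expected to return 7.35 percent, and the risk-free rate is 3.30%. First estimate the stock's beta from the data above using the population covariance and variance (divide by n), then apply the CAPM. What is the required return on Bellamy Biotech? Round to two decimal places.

5.51%

Mean R_i = (5.3 − 2.2 − 6.7 + 4.4 + 3.3) / 5 = 0.8200%
Mean R_m = (6.8 − 5.3 − 8.4 + 7.2 + 11.4) / 5 = 2.3400%
Σ(R_i − R̄_i)(R_m − R̄_m) = 163.6860  ⇒  Cov = 163.6860 / 5 = 32.7372
Σ(R_m − R̄_m)² = 299.3120  ⇒  Var(R_m) = 299.3120 / 5 = 59.8624
β = Cov / Var(R_m) = 32.7372 / 59.8624 = 0.5469
MRP = 7.35% − 3.30% = 4.05%
E(R) = R_f + β × MRP = 3.30% + 0.5469 × 4.05% = 5.51%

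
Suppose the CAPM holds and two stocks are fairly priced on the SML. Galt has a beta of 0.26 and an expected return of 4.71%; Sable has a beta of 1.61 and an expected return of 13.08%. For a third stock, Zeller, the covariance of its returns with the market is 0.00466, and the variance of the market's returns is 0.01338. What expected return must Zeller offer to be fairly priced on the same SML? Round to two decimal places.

MRP = (13.08% − 4.71%) / (1.61 − 0.26) = 6.2000%
R_f = 4.71% − 0.26 × 6.2000% = 3.0980%
β_Zeller = Cov / Var(R_m) = 0.00466 / 0.01338 = 0.3483
E(R_Zeller) = R_f + β × MRP = 3.0980% + 0.3483 × 6.2000% = 5.26%

5.26%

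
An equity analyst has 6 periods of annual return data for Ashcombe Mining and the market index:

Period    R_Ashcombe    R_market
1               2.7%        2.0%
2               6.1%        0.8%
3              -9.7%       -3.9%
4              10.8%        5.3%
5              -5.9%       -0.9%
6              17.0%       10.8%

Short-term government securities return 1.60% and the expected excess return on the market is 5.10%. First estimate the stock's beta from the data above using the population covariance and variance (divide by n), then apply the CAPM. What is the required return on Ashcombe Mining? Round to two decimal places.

Mean R_i = (2.7 + 6.1 − 9.7 + 10.8 − 5.9 + 17.0) / 6 = 3.5000%
Mean R_m = (2.0 + 0.8 − 3.9 + 5.3 − 0.9 + 10.8) / 6 = 2.3500%
Σ(R_i − R̄_i)(R_m − R̄_m) = 244.9100  ⇒  Cov = 244.9100 / 6 = 40.8183
Σ(R_m − R̄_m)² = 132.2550  ⇒  Var(R_m) = 132.2550 / 6 = 22.0425
β = Cov / Var(R_m) = 40.8183 / 22.0425 = 1.8518
E(R) = R_f + β × MRP = 1.60% + 1.8518 × 5.10% = 11.04%

11.04%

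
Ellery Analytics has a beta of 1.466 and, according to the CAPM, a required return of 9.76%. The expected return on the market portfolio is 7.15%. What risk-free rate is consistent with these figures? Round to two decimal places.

1.55%

E(R) = R_f + β(E(R_m) − R_f) = R_f(1 − β) + β·E(R_m)
9.76% = R_f × (1 − 1.466) + 1.466 × 7.15%
9.76% = R_f × -0.466 + 10.48190%
R_f = (9.76% − 10.48190%) / -0.466 = 1.55%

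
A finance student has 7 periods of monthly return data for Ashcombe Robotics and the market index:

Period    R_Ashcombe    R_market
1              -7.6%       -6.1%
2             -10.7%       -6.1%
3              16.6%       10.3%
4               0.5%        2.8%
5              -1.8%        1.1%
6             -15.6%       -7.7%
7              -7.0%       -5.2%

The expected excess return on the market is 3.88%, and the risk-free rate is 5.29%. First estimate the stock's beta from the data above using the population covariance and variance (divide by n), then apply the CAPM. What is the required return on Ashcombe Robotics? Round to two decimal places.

Mean R_i = (-7.6 − 10.7 + 16.6 + 0.5 − 1.8 − 15.6 − 7.0) / 7 = -3.6571%
Mean R_m = (-6.1 − 6.1 + 10.3 + 2.8 + 1.1 − 7.7 − 5.2) / 7 = -1.5571%
Σ(R_i − R̄_i)(R_m − R̄_m) = 398.6871  ⇒  Cov = 398.6871 / 7 = 56.9553
Σ(R_m − R̄_m)² = 258.9171  ⇒  Var(R_m) = 258.9171 / 7 = 36.9882
β = Cov / Var(R_m) = 56.9553 / 36.9882 = 1.5398
E(R) = R_f + β × MRP = 5.29% + 1.5398 × 3.88% = 11.26%

11.26%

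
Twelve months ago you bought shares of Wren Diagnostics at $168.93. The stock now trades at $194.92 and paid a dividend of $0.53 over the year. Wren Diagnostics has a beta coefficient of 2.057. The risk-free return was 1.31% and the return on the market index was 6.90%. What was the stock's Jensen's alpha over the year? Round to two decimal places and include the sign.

+2.89%

Realised HPR = (P1 + D1 − P0) / P0 = (194.92 + 0.53 − 168.93) / 168.93 = 26.52 / 168.93 = 15.6988%
MRP = 6.90% − 1.31% = 5.59%
CAPM required = R_f + β·MRP = 1.31% + 2.057 × 5.59% = 12.80863%
α = realised − required = 15.6988% − 12.80863% = +2.89%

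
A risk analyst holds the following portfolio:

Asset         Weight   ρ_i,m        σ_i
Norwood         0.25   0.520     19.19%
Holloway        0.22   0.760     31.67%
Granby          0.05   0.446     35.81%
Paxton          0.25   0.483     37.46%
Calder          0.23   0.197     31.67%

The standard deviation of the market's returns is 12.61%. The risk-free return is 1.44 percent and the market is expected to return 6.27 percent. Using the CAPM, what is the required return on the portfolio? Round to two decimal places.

β_Norwood = 0.520 × 19.19% / 12.61% = 0.7913
β_Holloway = 0.760 × 31.67% / 12.61% = 1.9087
β_Granby = 0.446 × 35.81% / 12.61% = 1.2666
β_Paxton = 0.483 × 37.46% / 12.61% = 1.4348
β_Calder = 0.197 × 31.67% / 12.61% = 0.4948
β_P = Σ w_i β_i = 0.25×0.7913 + 0.22×1.9087 + 0.05×1.2666 + 0.25×1.4348 + 0.23×0.4948 = 1.1536
MRP = 6.27% − 1.44% = 4.83%
E(R_P) = R_f + β_P × MRP = 1.44% + 1.1536 × 4.83% = 7.01%

7.01%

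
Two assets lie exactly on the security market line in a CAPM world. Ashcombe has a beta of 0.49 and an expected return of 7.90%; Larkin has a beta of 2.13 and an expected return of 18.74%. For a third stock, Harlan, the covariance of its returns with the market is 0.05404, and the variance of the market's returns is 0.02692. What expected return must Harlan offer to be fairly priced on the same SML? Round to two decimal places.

MRP = (18.74% − 7.90%) / (2.13 − 0.49) = 6.6098%
R_f = 7.90% − 0.49 × 6.6098% = 4.6612%
β_Harlan = Cov / Var(R_m) = 0.05404 / 0.02692 = 2.0074
E(R_Harlan) = R_f + β × MRP = 4.6612% + 2.0074 × 6.6098% = 17.93%

17.93%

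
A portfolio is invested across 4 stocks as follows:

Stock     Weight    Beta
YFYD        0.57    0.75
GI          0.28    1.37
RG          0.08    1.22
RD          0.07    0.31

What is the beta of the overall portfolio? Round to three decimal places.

β_P = Σ w_i β_i = 0.57×0.75 + 0.28×1.37 + 0.08×1.22 + 0.07×0.31 = 0.9304

0.930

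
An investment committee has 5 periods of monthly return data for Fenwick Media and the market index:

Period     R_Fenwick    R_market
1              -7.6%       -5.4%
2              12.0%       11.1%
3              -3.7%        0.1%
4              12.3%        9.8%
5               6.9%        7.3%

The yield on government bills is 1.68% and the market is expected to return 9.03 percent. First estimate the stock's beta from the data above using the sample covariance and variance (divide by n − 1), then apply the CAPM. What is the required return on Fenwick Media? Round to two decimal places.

11.15%

Mean R_i = (-7.6 + 12.0 − 3.7 + 12.3 + 6.9) / 5 = 3.9800%
Mean R_m = (-5.4 + 11.1 + 0.1 + 9.8 + 7.3) / 5 = 4.5800%
Σ(R_i − R̄_i)(R_m − R̄_m) = 253.6380  ⇒  Cov = 253.6380 / 4 = 63.4095
Σ(R_m − R̄_m)² = 196.8280  ⇒  Var(R_m) = 196.8280 / 4 = 49.2070
β = Cov / Var(R_m) = 63.4095 / 49.2070 = 1.2886
MRP = 9.03% − 1.68% = 7.35%
E(R) = R_f + β × MRP = 1.68% + 1.2886 × 7.35% = 11.15%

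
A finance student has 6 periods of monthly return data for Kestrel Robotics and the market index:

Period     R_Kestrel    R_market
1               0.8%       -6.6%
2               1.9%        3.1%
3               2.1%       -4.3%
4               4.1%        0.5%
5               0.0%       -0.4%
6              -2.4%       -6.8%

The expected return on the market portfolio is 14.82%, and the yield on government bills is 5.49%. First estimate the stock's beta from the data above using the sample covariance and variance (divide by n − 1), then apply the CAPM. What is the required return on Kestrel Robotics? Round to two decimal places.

8.36%

Mean R_i = (0.8 + 1.9 + 2.1 + 4.1 + 0.0 − 2.4) / 6 = 1.0833%
Mean R_m = (-6.6 + 3.1 − 4.3 + 0.5 − 0.4 − 6.8) / 6 = -2.4167%
Σ(R_i − R̄_i)(R_m − R̄_m) = 25.6583  ⇒  Cov = 25.6583 / 5 = 5.1317
Σ(R_m − R̄_m)² = 83.2683  ⇒  Var(R_m) = 83.2683 / 5 = 16.6537
β = Cov / Var(R_m) = 5.1317 / 16.6537 = 0.3081
MRP = 14.82% − 5.49% = 9.33%
E(R) = R_f + β × MRP = 5.49% + 0.3081 × 9.33% = 8.36%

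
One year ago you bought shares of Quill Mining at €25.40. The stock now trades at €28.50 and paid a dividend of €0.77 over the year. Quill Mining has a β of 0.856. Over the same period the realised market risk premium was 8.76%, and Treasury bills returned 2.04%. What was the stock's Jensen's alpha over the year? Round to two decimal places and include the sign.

+5.70%

Realised HPR = (P1 + D1 − P0) / P0 = (28.50 + 0.77 − 25.40) / 25.40 = 3.87 / 25.40 = 15.2362%
CAPM required = R_f + β·MRP = 2.04% + 0.856 × 8.76% = 9.53856%
α = realised − required = 15.2362% − 9.53856% = +5.70%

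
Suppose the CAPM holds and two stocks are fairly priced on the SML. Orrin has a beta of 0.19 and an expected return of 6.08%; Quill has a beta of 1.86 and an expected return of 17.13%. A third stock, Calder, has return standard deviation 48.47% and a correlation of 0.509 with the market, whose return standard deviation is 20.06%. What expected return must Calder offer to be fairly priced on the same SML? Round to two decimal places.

12.96%

MRP = (17.13% − 6.08%) / (1.86 − 0.19) = 6.6168%
R_f = 6.08% − 0.19 × 6.6168% = 4.8228%
β_Calder = ρ·σ_i/σ_m = 0.509 × 48.47 / 20.06 = 1.2299
E(R_Calder) = R_f + β × MRP = 4.8228% + 1.2299 × 6.6168% = 12.96%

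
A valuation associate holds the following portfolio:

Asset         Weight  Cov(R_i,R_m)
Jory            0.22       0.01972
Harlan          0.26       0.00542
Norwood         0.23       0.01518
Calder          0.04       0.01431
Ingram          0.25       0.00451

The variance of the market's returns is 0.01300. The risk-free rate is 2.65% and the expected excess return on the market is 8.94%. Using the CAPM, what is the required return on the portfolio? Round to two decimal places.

10.17%

β_Jory = 0.01972 / 0.01300 = 1.5169
β_Harlan = 0.00542 / 0.01300 = 0.4169
β_Norwood = 0.01518 / 0.01300 = 1.1677
β_Calder = 0.01431 / 0.01300 = 1.1008
β_Ingram = 0.00451 / 0.01300 = 0.3469
β_P = Σ w_i β_i = 0.22×1.5169 + 0.26×0.4169 + 0.23×1.1677 + 0.04×1.1008 + 0.25×0.3469 = 0.8414
E(R_P) = R_f + β_P × MRP = 2.65% + 0.8414 × 8.94% = 10.17%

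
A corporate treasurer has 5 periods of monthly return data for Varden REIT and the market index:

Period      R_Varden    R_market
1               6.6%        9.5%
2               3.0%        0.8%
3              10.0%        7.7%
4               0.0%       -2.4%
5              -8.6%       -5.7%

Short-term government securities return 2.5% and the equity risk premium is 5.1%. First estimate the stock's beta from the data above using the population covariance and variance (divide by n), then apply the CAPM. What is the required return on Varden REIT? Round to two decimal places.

Mean R_i = (6.6 + 3.0 + 10.0 + 0.0 − 8.6) / 5 = 2.2000%
Mean R_m = (9.5 + 0.8 + 7.7 − 2.4 − 5.7) / 5 = 1.9800%
Σ(R_i − R̄_i)(R_m − R̄_m) = 169.3400  ⇒  Cov = 169.3400 / 5 = 33.8680
Σ(R_m − R̄_m)² = 168.8280  ⇒  Var(R_m) = 168.8280 / 5 = 33.7656
β = Cov / Var(R_m) = 33.8680 / 33.7656 = 1.0030
E(R) = R_f + β × MRP = 2.5% + 1.0030 × 5.1% = 7.62%

7.62%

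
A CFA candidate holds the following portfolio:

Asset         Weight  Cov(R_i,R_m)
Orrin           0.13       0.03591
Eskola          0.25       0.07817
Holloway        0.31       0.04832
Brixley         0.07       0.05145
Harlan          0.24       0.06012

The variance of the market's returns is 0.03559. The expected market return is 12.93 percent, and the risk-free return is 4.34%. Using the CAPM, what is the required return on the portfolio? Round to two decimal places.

β_Orrin = 0.03591 / 0.03559 = 1.0090
β_Eskola = 0.07817 / 0.03559 = 2.1964
β_Holloway = 0.04832 / 0.03559 = 1.3577
β_Brixley = 0.05145 / 0.03559 = 1.4456
β_Harlan = 0.06012 / 0.03559 = 1.6892
β_P = Σ w_i β_i = 0.13×1.0090 + 0.25×2.1964 + 0.31×1.3577 + 0.07×1.4456 + 0.24×1.6892 = 1.6078
MRP = 12.93% − 4.34% = 8.59%
E(R_P) = R_f + β_P × MRP = 4.34% + 1.6078 × 8.59% = 18.15%

18.15%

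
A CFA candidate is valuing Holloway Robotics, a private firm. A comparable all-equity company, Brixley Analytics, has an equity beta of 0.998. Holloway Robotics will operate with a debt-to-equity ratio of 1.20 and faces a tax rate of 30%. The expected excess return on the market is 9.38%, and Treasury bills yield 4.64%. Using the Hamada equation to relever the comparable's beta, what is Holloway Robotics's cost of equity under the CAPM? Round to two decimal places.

21.86%

β_L = β_U × [1 + (1 − t)(D/E)] = 0.998 × [1 + (1 − 0.30) × 1.20]
    = 0.998 × [1 + 0.70 × 1.20] = 0.998 × 1.8400 = 1.8363
E(R) = R_f + β_L × MRP = 4.64% + 1.8363 × 9.38% = 21.86%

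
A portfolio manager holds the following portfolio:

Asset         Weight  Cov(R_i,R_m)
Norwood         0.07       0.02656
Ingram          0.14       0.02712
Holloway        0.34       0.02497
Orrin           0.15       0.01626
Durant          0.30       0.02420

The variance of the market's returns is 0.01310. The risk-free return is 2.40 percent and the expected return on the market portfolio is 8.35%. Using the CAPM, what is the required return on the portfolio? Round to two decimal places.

β_Norwood = 0.02656 / 0.01310 = 2.0275
β_Ingram = 0.02712 / 0.01310 = 2.0702
β_Holloway = 0.02497 / 0.01310 = 1.9061
β_Orrin = 0.01626 / 0.01310 = 1.2412
β_Durant = 0.02420 / 0.01310 = 1.8473
β_P = Σ w_i β_i = 0.07×2.0275 + 0.14×2.0702 + 0.34×1.9061 + 0.15×1.2412 + 0.30×1.8473 = 1.8202
MRP = 8.35% − 2.40% = 5.95%
E(R_P) = R_f + β_P × MRP = 2.40% + 1.8202 × 5.95% = 13.23%

13.23%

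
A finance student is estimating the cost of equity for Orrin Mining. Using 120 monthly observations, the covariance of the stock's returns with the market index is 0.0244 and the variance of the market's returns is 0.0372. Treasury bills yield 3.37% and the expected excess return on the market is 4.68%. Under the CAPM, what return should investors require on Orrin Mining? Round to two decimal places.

6.44%

β = Cov(R_i, R_m) / Var(R_m) = 0.0244 / 0.0372 = 0.6559
E(R) = R_f + β × MRP = 3.37% + 0.6559 × 4.68% = 6.44%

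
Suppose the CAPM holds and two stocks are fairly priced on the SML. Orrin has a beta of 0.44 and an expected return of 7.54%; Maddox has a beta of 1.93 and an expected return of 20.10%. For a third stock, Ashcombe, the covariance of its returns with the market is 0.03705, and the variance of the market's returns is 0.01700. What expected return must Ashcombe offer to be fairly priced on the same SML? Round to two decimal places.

22.20%

MRP = (20.10% − 7.54%) / (1.93 − 0.44) = 8.4295%
R_f = 7.54% − 0.44 × 8.4295% = 3.8310%
β_Ashcombe = Cov / Var(R_m) = 0.03705 / 0.01700 = 2.1794
E(R_Ashcombe) = R_f + β × MRP = 3.8310% + 2.1794 × 8.4295% = 22.20%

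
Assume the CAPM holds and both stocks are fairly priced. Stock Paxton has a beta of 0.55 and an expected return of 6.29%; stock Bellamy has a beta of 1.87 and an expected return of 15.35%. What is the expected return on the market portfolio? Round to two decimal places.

Both satisfy E(R) = R_f + β·MRP, so the slope of the SML is
MRP = (15.35% − 6.29%) / (1.87 − 0.55) = 9.06% / 1.32 = 6.8636%
R_f = E(R_Paxton) − β_Paxton·MRP = 6.29% − 0.55 × 6.8636% = 2.5150%
E(R_m) = R_f + MRP = 2.5150% + 6.8636% = 9.38%

9.38%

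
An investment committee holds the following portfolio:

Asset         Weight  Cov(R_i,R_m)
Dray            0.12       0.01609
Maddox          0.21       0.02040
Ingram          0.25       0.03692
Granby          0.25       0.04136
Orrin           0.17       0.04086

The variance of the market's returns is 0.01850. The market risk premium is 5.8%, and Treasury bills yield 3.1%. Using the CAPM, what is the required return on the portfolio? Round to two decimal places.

13.36%

β_Dray = 0.01609 / 0.01850 = 0.8697
β_Maddox = 0.02040 / 0.01850 = 1.1027
β_Ingram = 0.03692 / 0.01850 = 1.9957
β_Granby = 0.04136 / 0.01850 = 2.2357
β_Orrin = 0.04086 / 0.01850 = 2.2086
β_P = Σ w_i β_i = 0.12×0.8697 + 0.21×1.1027 + 0.25×1.9957 + 0.25×2.2357 + 0.17×2.2086 = 1.7692
E(R_P) = R_f + β_P × MRP = 3.1% + 1.7692 × 5.8% = 13.36%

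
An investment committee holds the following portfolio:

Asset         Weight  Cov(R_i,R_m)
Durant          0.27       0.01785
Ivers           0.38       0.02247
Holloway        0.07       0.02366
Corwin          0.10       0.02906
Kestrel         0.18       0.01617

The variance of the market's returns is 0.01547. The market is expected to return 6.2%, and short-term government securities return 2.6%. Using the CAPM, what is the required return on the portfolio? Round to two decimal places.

β_Durant = 0.01785 / 0.01547 = 1.1538
β_Ivers = 0.02247 / 0.01547 = 1.4525
β_Holloway = 0.02366 / 0.01547 = 1.5294
β_Corwin = 0.02906 / 0.01547 = 1.8785
β_Kestrel = 0.01617 / 0.01547 = 1.0452
β_P = Σ w_i β_i = 0.27×1.1538 + 0.38×1.4525 + 0.07×1.5294 + 0.10×1.8785 + 0.18×1.0452 = 1.3465
MRP = 6.2% − 2.6% = 3.60%
E(R_P) = R_f + β_P × MRP = 2.6% + 1.3465 × 3.6% = 7.45%

7.45%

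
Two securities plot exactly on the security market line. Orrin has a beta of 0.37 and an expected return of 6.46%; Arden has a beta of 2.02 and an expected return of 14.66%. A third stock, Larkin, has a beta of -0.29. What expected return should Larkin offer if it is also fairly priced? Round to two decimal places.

MRP (SML slope) = (14.66% − 6.46%) / (2.02 − 0.37) = 8.20% / 1.65 = 4.9697%
R_f (intercept) = 6.46% − 0.37 × 4.9697% = 4.6212%
E(R_Larkin) = R_f + β × MRP = 4.6212% + -0.29 × 4.9697% = 3.18%

3.18%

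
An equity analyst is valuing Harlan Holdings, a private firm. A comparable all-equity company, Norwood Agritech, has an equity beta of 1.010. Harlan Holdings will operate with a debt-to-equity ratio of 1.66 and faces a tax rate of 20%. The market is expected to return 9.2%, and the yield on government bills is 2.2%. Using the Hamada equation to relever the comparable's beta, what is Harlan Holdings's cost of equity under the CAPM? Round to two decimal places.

18.66%

β_L = β_U × [1 + (1 − t)(D/E)] = 1.010 × [1 + (1 − 0.20) × 1.66]
    = 1.010 × [1 + 0.80 × 1.66] = 1.010 × 2.3280 = 2.3513
MRP = 9.2% − 2.2% = 7.00%
E(R) = R_f + β_L × MRP = 2.2% + 2.3513 × 7.0% = 18.66%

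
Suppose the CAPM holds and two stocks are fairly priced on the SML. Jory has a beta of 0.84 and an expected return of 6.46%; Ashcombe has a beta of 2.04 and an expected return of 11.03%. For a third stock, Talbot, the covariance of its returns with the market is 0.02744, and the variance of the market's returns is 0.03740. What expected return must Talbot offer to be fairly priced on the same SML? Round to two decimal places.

MRP = (11.03% − 6.46%) / (2.04 − 0.84) = 3.8083%
R_f = 6.46% − 0.84 × 3.8083% = 3.2610%
β_Talbot = Cov / Var(R_m) = 0.02744 / 0.03740 = 0.7337
E(R_Talbot) = R_f + β × MRP = 3.2610% + 0.7337 × 3.8083% = 6.06%

6.06%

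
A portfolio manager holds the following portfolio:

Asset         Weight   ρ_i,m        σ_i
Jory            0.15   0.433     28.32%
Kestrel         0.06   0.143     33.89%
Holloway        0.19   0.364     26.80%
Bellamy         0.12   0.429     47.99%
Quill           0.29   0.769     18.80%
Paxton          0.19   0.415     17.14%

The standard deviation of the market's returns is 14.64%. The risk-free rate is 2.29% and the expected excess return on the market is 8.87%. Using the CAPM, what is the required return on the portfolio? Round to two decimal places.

9.56%

β_Jory = 0.433 × 28.32% / 14.64% = 0.8376
β_Kestrel = 0.143 × 33.89% / 14.64% = 0.3310
β_Holloway = 0.364 × 26.80% / 14.64% = 0.6663
β_Bellamy = 0.429 × 47.99% / 14.64% = 1.4063
β_Quill = 0.769 × 18.80% / 14.64% = 0.9875
β_Paxton = 0.415 × 17.14% / 14.64% = 0.4859
β_P = Σ w_i β_i = 0.15×0.8376 + 0.06×0.3310 + 0.19×0.6663 + 0.12×1.4063 + 0.29×0.9875 + 0.19×0.4859 = 0.8195
E(R_P) = R_f + β_P × MRP = 2.29% + 0.8195 × 8.87% = 9.56%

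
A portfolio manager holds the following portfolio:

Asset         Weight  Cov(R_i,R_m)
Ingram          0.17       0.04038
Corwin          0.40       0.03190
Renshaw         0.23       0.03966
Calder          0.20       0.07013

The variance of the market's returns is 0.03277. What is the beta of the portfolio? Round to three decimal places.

1.305

β_Ingram = 0.04038 / 0.03277 = 1.2322
β_Corwin = 0.03190 / 0.03277 = 0.9735
β_Renshaw = 0.03966 / 0.03277 = 1.2103
β_Calder = 0.07013 / 0.03277 = 2.1401
β_P = Σ w_i β_i = 0.17×1.2322 + 0.40×0.9735 + 0.23×1.2103 + 0.20×2.1401 = 1.3053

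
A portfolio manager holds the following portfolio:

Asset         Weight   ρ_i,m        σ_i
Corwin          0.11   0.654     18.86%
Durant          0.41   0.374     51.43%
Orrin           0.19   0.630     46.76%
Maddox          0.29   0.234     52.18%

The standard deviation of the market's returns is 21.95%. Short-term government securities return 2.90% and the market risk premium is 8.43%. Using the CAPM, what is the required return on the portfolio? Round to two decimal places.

9.96%

β_Corwin = 0.654 × 18.86% / 21.95% = 0.5619
β_Durant = 0.374 × 51.43% / 21.95% = 0.8763
β_Orrin = 0.630 × 46.76% / 21.95% = 1.3421
β_Maddox = 0.234 × 52.18% / 21.95% = 0.5563
β_P = Σ w_i β_i = 0.11×0.5619 + 0.41×0.8763 + 0.19×1.3421 + 0.29×0.5563 = 0.8374
E(R_P) = R_f + β_P × MRP = 2.90% + 0.8374 × 8.43% = 9.96%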